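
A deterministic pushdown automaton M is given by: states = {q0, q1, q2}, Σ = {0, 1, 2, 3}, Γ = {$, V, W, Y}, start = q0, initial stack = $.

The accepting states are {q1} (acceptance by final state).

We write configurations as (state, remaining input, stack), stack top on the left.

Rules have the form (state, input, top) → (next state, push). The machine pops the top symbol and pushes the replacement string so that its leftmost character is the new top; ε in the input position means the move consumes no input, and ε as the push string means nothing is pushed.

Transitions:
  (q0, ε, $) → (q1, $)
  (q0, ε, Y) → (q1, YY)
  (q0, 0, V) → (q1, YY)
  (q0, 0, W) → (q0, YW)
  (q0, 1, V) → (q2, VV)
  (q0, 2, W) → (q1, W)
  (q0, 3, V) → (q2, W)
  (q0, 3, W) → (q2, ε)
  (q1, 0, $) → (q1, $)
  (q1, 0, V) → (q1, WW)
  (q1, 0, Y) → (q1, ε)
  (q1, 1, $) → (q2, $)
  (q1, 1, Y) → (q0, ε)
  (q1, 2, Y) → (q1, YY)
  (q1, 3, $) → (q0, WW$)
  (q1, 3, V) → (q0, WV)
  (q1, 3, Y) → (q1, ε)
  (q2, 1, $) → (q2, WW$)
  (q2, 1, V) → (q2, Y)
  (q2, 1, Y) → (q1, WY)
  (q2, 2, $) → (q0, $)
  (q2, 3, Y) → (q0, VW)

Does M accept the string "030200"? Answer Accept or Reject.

Accept

(q0, 030200, $) ⊢ (q1, 030200, $) ⊢ (q1, 30200, $) ⊢ (q0, 0200, WW$) ⊢ (q0, 200, YWW$) ⊢ (q1, 200, YYWW$) ⊢ (q1, 00, YYYWW$) ⊢ (q1, 0, YYWW$) ⊢ (q1, ε, YWW$)
All input consumed; state q1 ∈ F.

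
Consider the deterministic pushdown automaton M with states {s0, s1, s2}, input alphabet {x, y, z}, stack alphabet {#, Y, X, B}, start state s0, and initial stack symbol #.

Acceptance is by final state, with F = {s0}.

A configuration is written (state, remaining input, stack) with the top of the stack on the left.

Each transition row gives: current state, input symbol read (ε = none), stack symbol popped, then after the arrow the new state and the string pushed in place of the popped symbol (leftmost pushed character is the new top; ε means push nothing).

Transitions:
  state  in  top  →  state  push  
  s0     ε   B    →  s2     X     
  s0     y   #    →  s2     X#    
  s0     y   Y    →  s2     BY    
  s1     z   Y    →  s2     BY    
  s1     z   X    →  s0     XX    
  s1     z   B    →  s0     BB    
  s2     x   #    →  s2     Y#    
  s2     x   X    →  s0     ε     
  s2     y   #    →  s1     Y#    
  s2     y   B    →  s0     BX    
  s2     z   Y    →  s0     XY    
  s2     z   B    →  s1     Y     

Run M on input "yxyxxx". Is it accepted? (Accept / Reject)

(s0, yxyxxx, #) ⊢ (s2, xyxxx, X#) ⊢ (s0, yxxx, #) ⊢ (s2, xxx, X#) ⊢ (s0, xx, #)
No transition applies at (s0, xx, #); input not fully consumed.

Reject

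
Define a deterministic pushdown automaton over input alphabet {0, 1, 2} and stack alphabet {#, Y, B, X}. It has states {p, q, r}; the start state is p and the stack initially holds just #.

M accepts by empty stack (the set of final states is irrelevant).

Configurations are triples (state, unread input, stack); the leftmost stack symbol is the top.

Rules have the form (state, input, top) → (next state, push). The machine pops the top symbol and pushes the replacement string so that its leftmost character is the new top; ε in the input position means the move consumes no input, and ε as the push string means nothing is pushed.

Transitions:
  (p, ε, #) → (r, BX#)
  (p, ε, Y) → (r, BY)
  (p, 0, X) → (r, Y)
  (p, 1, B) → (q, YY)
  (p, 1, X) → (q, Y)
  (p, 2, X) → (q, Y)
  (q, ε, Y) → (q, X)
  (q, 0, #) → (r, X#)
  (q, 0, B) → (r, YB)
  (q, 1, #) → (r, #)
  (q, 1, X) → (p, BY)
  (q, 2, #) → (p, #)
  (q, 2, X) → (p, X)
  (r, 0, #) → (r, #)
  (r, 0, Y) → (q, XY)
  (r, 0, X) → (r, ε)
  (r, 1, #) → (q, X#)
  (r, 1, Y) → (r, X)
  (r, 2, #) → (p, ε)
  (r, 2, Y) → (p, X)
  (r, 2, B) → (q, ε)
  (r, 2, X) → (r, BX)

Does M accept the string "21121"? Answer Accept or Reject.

(p, 21121, #)
  ε-move, top #: go to r, push BX# → (r, 21121, BX#)
  read 2, top B: go to q, push ε → (q, 1121, X#)
  read 1, top X: go to p, push BY → (p, 121, BY#)
  read 1, top B: go to q, push YY → (q, 21, YYY#)
  ε-move, top Y: go to q, push X → (q, 21, XYY#)
  read 2, top X: go to p, push X → (p, 1, XYY#)
  read 1, top X: go to q, push Y → (q, ε, YYY#)
  ε-move, top Y: go to q, push X → (q, ε, XYY#)
All input consumed; stack is XYY#, not empty, and no further ε-move applies.

Reject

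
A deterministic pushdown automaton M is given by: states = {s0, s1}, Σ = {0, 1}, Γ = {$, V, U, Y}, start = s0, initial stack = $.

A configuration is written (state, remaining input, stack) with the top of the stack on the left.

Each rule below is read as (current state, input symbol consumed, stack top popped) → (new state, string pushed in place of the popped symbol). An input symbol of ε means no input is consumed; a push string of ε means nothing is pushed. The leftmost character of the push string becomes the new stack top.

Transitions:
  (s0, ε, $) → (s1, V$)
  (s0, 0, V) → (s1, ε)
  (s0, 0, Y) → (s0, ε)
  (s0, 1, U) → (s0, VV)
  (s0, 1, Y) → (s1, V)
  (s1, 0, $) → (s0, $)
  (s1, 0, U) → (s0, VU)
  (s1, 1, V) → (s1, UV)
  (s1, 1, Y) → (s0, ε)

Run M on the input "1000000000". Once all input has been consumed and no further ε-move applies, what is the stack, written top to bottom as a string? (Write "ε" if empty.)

VUV$

(s0, 1000000000, $) ⊢ (s1, 1000000000, V$) ⊢ (s1, 000000000, UV$) ⊢ (s0, 00000000, VUV$) ⊢ (s1, 0000000, UV$) ⊢ (s0, 000000, VUV$) ⊢ (s1, 00000, UV$) ⊢ (s0, 0000, VUV$) ⊢ (s1, 000, UV$) ⊢ (s0, 00, VUV$) ⊢ (s1, 0, UV$) ⊢ (s0, ε, VUV$)
All input consumed in state s0 with stack VUV$.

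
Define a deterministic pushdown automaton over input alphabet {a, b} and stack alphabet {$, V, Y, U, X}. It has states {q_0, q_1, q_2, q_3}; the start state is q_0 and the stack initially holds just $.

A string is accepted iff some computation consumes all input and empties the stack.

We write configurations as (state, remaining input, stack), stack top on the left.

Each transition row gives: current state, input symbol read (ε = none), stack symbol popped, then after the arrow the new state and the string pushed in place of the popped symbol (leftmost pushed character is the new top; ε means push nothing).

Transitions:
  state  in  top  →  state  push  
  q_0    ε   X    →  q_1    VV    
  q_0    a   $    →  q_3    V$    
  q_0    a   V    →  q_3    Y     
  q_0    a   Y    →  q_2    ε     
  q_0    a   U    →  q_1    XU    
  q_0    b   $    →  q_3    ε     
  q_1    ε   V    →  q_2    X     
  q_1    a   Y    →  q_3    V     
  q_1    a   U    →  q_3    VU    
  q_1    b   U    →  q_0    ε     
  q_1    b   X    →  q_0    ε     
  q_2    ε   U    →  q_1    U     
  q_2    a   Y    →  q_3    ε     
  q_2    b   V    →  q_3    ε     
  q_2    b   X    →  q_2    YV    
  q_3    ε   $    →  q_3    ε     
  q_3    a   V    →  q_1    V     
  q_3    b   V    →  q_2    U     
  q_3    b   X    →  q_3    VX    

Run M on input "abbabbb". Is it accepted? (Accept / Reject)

Accept

(q_0, abbabbb, $) ⊢ (q_3, bbabbb, V$) ⊢ (q_2, babbb, U$) ⊢ (q_1, babbb, U$) ⊢ (q_0, abbb, $) ⊢ (q_3, bbb, V$) ⊢ (q_2, bb, U$) ⊢ (q_1, bb, U$) ⊢ (q_0, b, $) ⊢ (q_3, ε, ε)
All input consumed and the stack is empty.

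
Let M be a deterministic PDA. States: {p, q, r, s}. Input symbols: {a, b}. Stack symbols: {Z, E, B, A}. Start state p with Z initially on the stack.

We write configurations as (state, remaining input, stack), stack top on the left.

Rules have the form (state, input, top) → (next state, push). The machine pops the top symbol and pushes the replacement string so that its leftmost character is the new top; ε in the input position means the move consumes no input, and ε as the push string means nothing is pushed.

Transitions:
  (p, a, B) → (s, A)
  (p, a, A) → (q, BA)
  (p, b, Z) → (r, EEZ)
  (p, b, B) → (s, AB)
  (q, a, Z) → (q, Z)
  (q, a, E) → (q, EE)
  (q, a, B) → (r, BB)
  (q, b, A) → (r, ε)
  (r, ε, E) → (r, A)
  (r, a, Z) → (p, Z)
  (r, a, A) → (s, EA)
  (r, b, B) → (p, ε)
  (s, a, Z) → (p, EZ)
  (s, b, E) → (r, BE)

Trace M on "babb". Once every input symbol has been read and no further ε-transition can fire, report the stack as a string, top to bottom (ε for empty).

EAEZ

(p, babb, Z)
  read b, top Z: go to r, push EEZ → (r, abb, EEZ)
  ε-move, top E: go to r, push A → (r, abb, AEZ)
  read a, top A: go to s, push EA → (s, bb, EAEZ)
  read b, top E: go to r, push BE → (r, b, BEAEZ)
  read b, top B: go to p, push ε → (p, ε, EAEZ)
All input consumed in state p with stack EAEZ.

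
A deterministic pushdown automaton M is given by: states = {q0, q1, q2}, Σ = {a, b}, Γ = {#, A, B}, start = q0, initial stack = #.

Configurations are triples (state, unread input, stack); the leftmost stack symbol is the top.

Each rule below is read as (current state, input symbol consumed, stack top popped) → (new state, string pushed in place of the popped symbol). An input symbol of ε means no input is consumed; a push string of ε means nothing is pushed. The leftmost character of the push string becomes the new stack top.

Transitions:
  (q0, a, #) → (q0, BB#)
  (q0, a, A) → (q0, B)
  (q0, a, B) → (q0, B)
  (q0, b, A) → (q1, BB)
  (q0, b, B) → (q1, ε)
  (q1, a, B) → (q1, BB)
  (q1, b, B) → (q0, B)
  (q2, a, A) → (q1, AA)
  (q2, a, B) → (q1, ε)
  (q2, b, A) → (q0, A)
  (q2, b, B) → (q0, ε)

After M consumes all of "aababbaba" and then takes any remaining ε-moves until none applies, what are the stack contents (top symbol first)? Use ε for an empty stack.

(q0, aababbaba, #)
  read a, top #: go to q0, push BB# → (q0, ababbaba, BB#)
  read a, top B: go to q0, push B → (q0, babbaba, BB#)
  read b, top B: go to q1, push ε → (q1, abbaba, B#)
  read a, top B: go to q1, push BB → (q1, bbaba, BB#)
  read b, top B: go to q0, push B → (q0, baba, BB#)
  read b, top B: go to q1, push ε → (q1, aba, B#)
  read a, top B: go to q1, push BB → (q1, ba, BB#)
  read b, top B: go to q0, push B → (q0, a, BB#)
  read a, top B: go to q0, push B → (q0, ε, BB#)
All input consumed in state q0 with stack BB#.

BB#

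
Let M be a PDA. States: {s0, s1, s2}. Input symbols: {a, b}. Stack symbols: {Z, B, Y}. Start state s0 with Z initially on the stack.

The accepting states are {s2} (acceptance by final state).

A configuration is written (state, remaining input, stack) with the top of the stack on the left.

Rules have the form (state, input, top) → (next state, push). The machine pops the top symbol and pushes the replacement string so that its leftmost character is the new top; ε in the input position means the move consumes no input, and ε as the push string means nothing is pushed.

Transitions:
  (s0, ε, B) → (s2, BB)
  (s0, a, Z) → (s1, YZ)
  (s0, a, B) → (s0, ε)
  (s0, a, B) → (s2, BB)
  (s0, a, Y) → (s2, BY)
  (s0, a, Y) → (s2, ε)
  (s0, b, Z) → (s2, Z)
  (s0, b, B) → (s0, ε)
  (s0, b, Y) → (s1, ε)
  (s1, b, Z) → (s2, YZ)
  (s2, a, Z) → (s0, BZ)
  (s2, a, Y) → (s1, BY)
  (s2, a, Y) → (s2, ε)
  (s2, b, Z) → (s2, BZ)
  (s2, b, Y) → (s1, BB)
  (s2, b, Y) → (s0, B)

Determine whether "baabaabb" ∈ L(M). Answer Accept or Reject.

Accept

One accepting computation: (s0, baabaabb, Z) ⊢ (s2, aabaabb, Z) ⊢ (s0, abaabb, BZ) ⊢ (s0, baabb, Z) ⊢ (s2, aabb, Z) ⊢ (s0, abb, BZ) ⊢ (s0, bb, Z) ⊢ (s2, b, Z) ⊢ (s2, ε, BZ)
All input consumed and state s2 ∈ F.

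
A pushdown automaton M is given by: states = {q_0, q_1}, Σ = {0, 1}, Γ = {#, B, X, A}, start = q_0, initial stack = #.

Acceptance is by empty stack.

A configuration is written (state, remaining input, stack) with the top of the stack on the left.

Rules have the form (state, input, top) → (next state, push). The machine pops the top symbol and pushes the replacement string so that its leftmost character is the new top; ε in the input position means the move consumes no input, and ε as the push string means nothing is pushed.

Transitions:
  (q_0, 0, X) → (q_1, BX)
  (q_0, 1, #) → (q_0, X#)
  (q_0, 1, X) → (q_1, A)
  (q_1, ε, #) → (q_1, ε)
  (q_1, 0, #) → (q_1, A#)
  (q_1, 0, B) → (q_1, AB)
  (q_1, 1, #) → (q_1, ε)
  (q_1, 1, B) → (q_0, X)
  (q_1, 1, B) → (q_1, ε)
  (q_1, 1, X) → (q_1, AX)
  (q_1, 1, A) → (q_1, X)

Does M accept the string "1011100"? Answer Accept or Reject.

Reject

No computation consumes all input and empties the stack.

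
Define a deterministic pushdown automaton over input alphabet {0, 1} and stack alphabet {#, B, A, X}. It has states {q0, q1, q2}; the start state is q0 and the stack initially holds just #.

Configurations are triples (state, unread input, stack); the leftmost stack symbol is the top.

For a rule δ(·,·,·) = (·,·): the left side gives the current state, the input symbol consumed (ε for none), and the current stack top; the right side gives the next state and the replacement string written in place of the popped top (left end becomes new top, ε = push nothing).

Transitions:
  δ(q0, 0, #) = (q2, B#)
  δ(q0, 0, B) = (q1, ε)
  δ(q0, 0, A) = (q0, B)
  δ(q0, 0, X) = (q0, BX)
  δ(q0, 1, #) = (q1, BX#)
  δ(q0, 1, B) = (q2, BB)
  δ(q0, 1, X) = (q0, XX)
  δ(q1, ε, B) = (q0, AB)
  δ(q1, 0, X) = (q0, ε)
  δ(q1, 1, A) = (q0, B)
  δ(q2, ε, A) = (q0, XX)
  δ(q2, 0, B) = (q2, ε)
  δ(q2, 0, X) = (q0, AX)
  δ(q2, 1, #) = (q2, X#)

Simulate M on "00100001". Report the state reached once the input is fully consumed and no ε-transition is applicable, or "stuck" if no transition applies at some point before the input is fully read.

(q0, 00100001, #)
  read 0, top #: go to q2, push B# → (q2, 0100001, B#)
  read 0, top B: go to q2, push ε → (q2, 100001, #)
  read 1, top #: go to q2, push X# → (q2, 00001, X#)
  read 0, top X: go to q0, push AX → (q0, 0001, AX#)
  read 0, top A: go to q0, push B → (q0, 001, BX#)
  read 0, top B: go to q1, push ε → (q1, 01, X#)
  read 0, top X: go to q0, push ε → (q0, 1, #)
  read 1, top #: go to q1, push BX# → (q1, ε, BX#)
  ε-move, top B: go to q0, push AB → (q0, ε, ABX#)
All input consumed; M is in state q0.

q0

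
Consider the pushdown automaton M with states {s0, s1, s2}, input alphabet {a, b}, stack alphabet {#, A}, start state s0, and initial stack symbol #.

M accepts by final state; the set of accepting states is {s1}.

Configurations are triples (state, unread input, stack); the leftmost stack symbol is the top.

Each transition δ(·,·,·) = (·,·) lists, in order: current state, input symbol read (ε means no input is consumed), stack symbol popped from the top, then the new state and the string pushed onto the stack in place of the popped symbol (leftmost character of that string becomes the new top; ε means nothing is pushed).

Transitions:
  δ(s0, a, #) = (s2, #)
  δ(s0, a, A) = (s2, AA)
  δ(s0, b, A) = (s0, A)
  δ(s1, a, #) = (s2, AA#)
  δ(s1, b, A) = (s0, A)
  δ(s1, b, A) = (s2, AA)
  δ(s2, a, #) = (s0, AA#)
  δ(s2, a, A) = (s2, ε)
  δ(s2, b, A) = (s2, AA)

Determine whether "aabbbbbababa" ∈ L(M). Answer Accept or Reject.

Reject

No computation consumes all input and reaches a final state.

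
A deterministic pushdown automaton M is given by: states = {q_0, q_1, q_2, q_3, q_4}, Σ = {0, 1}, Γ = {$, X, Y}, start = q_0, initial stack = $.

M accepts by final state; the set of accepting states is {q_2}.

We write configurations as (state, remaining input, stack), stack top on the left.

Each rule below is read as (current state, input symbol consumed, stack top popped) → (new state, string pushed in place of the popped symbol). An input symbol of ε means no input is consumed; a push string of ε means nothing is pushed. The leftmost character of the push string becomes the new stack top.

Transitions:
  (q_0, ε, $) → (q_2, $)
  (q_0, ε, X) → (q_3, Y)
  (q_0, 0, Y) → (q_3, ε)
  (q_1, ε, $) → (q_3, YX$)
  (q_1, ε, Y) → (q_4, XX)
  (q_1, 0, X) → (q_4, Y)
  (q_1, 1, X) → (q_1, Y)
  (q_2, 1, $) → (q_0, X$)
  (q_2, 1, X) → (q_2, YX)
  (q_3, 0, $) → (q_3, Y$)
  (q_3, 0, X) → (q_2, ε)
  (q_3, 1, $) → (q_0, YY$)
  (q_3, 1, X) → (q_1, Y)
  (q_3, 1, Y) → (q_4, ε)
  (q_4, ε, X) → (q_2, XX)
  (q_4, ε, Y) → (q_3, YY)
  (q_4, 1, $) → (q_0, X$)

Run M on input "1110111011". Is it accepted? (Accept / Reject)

Reject

(q_0, 1110111011, $) ⊢ (q_2, 1110111011, $) ⊢ (q_0, 110111011, X$) ⊢ (q_3, 110111011, Y$) ⊢ (q_4, 10111011, $) ⊢ (q_0, 0111011, X$) ⊢ (q_3, 0111011, Y$)
No transition applies at (q_3, 0111011, Y$); input not fully consumed.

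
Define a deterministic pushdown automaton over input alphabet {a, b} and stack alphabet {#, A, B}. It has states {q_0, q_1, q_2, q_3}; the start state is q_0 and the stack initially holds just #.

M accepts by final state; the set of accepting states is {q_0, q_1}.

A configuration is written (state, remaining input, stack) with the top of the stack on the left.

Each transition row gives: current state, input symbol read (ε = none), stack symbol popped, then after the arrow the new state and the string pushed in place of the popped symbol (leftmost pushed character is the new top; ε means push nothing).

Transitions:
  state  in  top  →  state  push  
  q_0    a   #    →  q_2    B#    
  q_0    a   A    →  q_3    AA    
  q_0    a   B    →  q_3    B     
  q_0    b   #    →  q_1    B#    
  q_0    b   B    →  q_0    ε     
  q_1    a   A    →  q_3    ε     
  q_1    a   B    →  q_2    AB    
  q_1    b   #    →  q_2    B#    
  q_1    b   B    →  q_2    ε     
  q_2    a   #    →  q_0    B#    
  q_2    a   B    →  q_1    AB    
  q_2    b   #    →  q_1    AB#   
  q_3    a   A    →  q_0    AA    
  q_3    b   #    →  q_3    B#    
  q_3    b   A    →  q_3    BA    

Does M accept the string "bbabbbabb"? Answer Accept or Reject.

(q_0, bbabbbabb, #)
  read b, top #: go to q_1, push B# → (q_1, babbbabb, B#)
  read b, top B: go to q_2, push ε → (q_2, abbbabb, #)
  read a, top #: go to q_0, push B# → (q_0, bbbabb, B#)
  read b, top B: go to q_0, push ε → (q_0, bbabb, #)
  read b, top #: go to q_1, push B# → (q_1, babb, B#)
  read b, top B: go to q_2, push ε → (q_2, abb, #)
  read a, top #: go to q_0, push B# → (q_0, bb, B#)
  read b, top B: go to q_0, push ε → (q_0, b, #)
  read b, top #: go to q_1, push B# → (q_1, ε, B#)
All input consumed; state q_1 ∈ F.

Accept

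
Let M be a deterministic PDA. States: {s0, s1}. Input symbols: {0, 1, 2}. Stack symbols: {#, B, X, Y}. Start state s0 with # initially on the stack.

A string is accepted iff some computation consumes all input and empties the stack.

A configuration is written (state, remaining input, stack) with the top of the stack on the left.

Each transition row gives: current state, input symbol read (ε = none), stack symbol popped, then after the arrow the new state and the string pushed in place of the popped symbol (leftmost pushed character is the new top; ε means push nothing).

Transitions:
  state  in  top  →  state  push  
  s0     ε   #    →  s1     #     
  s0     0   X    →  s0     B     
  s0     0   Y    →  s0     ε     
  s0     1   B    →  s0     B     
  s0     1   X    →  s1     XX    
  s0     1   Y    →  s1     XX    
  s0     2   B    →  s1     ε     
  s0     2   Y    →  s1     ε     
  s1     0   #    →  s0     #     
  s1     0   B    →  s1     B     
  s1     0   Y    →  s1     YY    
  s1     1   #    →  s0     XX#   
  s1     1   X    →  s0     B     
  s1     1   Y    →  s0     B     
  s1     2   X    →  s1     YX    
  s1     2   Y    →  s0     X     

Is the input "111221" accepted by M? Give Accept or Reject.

Reject

(s0, 111221, #)
  ε-move, top #: go to s1, push # → (s1, 111221, #)
  read 1, top #: go to s0, push XX# → (s0, 11221, XX#)
  read 1, top X: go to s1, push XX → (s1, 1221, XXX#)
  read 1, top X: go to s0, push B → (s0, 221, BXX#)
  read 2, top B: go to s1, push ε → (s1, 21, XX#)
  read 2, top X: go to s1, push YX → (s1, 1, YXX#)
  read 1, top Y: go to s0, push B → (s0, ε, BXX#)
All input consumed; stack is BXX#, not empty, and no further ε-move applies.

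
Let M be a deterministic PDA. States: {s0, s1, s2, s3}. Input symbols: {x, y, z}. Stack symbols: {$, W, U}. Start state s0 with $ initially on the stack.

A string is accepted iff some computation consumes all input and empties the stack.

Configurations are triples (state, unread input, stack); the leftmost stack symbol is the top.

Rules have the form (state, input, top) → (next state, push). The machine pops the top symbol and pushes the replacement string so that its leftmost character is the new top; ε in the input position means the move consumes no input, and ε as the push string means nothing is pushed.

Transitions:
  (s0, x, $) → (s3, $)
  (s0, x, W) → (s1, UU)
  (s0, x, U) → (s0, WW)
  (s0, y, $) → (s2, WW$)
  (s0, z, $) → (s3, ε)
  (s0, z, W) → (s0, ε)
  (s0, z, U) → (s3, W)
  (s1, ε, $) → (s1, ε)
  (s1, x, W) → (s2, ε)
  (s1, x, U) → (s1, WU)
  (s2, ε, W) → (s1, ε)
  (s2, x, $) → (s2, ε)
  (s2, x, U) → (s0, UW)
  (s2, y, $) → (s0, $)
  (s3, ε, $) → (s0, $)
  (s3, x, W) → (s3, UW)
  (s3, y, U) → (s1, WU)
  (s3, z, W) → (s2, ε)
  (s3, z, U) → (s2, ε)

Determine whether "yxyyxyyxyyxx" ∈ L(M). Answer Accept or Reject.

Accept

(s0, yxyyxyyxyyxx, $)
  read y, top $: go to s2, push WW$ → (s2, xyyxyyxyyxx, WW$)
  ε-move, top W: go to s1, push ε → (s1, xyyxyyxyyxx, W$)
  read x, top W: go to s2, push ε → (s2, yyxyyxyyxx, $)
  read y, top $: go to s0, push $ → (s0, yxyyxyyxx, $)
  read y, top $: go to s2, push WW$ → (s2, xyyxyyxx, WW$)
  ε-move, top W: go to s1, push ε → (s1, xyyxyyxx, W$)
  read x, top W: go to s2, push ε → (s2, yyxyyxx, $)
  read y, top $: go to s0, push $ → (s0, yxyyxx, $)
  read y, top $: go to s2, push WW$ → (s2, xyyxx, WW$)
  ε-move, top W: go to s1, push ε → (s1, xyyxx, W$)
  read x, top W: go to s2, push ε → (s2, yyxx, $)
  read y, top $: go to s0, push $ → (s0, yxx, $)
  read y, top $: go to s2, push WW$ → (s2, xx, WW$)
  ε-move, top W: go to s1, push ε → (s1, xx, W$)
  read x, top W: go to s2, push ε → (s2, x, $)
  read x, top $: go to s2, push ε → (s2, ε, ε)
All input consumed and the stack is empty.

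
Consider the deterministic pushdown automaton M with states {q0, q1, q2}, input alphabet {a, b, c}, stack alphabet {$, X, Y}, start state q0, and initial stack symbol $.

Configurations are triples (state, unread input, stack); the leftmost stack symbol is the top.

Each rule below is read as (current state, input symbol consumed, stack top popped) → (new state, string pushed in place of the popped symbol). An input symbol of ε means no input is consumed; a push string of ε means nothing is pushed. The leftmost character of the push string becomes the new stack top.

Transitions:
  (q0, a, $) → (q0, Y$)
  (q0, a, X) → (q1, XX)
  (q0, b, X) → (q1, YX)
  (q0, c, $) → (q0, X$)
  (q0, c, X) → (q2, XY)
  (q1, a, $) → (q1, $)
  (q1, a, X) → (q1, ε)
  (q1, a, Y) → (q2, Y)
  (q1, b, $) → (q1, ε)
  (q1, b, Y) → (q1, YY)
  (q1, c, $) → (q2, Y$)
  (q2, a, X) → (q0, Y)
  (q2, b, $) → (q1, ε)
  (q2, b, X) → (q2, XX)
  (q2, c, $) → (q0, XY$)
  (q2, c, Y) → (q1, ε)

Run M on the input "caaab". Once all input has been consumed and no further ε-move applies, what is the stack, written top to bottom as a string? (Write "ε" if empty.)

ε

(q0, caaab, $)
  read c, top $: go to q0, push X$ → (q0, aaab, X$)
  read a, top X: go to q1, push XX → (q1, aab, XX$)
  read a, top X: go to q1, push ε → (q1, ab, X$)
  read a, top X: go to q1, push ε → (q1, b, $)
  read b, top $: go to q1, push ε → (q1, ε, ε)
All input consumed in state q1 with stack ε.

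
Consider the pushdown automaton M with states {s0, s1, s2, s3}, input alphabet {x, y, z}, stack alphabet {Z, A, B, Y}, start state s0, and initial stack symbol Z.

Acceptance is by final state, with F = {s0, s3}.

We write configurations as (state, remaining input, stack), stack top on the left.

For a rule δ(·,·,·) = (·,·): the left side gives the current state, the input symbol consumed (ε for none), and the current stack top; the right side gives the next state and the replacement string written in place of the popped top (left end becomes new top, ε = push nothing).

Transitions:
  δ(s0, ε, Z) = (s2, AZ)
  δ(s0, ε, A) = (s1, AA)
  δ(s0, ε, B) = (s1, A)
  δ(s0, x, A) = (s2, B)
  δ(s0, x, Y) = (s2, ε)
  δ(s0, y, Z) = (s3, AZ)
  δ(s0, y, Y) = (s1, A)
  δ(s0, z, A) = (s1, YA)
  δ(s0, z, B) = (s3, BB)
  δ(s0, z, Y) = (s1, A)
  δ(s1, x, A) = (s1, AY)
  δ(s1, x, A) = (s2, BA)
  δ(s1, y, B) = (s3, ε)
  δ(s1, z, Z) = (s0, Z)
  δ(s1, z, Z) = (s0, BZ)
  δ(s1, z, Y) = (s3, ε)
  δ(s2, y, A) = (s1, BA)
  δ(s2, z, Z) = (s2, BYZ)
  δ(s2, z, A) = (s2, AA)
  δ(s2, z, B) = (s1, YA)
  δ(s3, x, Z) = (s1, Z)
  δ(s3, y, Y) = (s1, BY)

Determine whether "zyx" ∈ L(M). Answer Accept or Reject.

No computation consumes all input and reaches a final state.

Reject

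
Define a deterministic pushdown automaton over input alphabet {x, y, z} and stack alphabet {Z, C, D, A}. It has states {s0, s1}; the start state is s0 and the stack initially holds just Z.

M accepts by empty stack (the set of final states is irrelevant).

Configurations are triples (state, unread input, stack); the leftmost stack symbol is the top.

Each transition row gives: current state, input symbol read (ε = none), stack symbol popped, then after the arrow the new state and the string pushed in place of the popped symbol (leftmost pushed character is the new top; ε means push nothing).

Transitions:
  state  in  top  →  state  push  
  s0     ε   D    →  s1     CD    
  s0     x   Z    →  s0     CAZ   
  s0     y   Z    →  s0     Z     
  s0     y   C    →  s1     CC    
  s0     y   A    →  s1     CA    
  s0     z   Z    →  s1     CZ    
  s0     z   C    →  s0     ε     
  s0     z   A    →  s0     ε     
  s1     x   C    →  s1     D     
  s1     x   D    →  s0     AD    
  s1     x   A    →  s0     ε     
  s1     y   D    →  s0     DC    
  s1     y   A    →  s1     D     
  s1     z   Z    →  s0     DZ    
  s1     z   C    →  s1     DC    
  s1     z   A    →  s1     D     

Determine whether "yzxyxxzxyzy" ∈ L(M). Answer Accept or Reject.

Reject

(s0, yzxyxxzxyzy, Z) ⊢ (s0, zxyxxzxyzy, Z) ⊢ (s1, xyxxzxyzy, CZ) ⊢ (s1, yxxzxyzy, DZ) ⊢ (s0, xxzxyzy, DCZ) ⊢ (s1, xxzxyzy, CDCZ) ⊢ (s1, xzxyzy, DDCZ) ⊢ (s0, zxyzy, ADDCZ) ⊢ (s0, xyzy, DDCZ) ⊢ (s1, xyzy, CDDCZ) ⊢ (s1, yzy, DDDCZ) ⊢ (s0, zy, DCDDCZ) ⊢ (s1, zy, CDCDDCZ) ⊢ (s1, y, DCDCDDCZ) ⊢ (s0, ε, DCCDCDDCZ) ⊢ (s1, ε, CDCCDCDDCZ)
All input consumed; stack is CDCCDCDDCZ, not empty, and no further ε-move applies.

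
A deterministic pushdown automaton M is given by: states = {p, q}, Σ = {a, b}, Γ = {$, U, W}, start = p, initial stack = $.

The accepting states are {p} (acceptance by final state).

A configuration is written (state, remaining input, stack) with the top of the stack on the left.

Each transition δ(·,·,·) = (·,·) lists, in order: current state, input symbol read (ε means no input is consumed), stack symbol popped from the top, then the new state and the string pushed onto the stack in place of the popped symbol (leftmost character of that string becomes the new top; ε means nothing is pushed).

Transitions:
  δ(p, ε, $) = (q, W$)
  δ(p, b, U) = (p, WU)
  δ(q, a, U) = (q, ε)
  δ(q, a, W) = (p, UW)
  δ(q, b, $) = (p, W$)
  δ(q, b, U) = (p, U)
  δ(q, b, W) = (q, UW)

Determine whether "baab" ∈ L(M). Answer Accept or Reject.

Accept

(p, baab, $)
  ε-move, top $: go to q, push W$ → (q, baab, W$)
  read b, top W: go to q, push UW → (q, aab, UW$)
  read a, top U: go to q, push ε → (q, ab, W$)
  read a, top W: go to p, push UW → (p, b, UW$)
  read b, top U: go to p, push WU → (p, ε, WUW$)
All input consumed; state p ∈ F.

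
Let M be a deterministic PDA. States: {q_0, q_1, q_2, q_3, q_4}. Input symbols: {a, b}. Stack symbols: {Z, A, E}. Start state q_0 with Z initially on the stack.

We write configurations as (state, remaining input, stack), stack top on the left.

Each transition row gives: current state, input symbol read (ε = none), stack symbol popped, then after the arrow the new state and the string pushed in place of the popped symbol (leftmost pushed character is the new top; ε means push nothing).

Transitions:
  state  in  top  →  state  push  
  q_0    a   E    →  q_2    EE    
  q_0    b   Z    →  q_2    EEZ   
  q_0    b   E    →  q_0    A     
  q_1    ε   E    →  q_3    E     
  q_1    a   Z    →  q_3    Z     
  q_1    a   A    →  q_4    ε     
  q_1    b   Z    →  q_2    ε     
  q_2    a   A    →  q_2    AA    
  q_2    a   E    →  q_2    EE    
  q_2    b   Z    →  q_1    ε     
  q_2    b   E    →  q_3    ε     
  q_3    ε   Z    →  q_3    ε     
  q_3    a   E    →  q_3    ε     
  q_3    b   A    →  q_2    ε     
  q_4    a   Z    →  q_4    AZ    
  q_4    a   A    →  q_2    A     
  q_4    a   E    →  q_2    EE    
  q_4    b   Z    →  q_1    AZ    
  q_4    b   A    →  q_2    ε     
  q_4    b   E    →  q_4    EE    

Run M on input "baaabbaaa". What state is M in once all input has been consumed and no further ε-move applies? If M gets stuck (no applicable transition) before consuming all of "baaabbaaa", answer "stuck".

stuck

(q_0, baaabbaaa, Z)
  read b, top Z: go to q_2, push EEZ → (q_2, aaabbaaa, EEZ)
  read a, top E: go to q_2, push EE → (q_2, aabbaaa, EEEZ)
  read a, top E: go to q_2, push EE → (q_2, abbaaa, EEEEZ)
  read a, top E: go to q_2, push EE → (q_2, bbaaa, EEEEEZ)
  read b, top E: go to q_3, push ε → (q_3, baaa, EEEEZ)
No transition for (q_3, b, top E); M blocks with input baaa remaining.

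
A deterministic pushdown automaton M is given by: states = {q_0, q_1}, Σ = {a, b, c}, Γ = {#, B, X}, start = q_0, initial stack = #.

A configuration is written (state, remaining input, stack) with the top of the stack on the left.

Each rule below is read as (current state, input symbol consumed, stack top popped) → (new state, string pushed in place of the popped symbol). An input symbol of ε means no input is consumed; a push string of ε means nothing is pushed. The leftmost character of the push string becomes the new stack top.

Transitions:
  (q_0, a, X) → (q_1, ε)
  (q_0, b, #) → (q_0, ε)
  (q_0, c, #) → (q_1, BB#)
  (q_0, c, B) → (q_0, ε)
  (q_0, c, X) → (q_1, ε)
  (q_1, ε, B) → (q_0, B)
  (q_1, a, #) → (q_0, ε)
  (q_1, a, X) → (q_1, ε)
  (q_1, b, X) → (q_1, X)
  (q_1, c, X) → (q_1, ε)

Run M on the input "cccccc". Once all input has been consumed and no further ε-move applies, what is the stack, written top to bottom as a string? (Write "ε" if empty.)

(q_0, cccccc, #)
  read c, top #: go to q_1, push BB# → (q_1, ccccc, BB#)
  ε-move, top B: go to q_0, push B → (q_0, ccccc, BB#)
  read c, top B: go to q_0, push ε → (q_0, cccc, B#)
  read c, top B: go to q_0, push ε → (q_0, ccc, #)
  read c, top #: go to q_1, push BB# → (q_1, cc, BB#)
  ε-move, top B: go to q_0, push B → (q_0, cc, BB#)
  read c, top B: go to q_0, push ε → (q_0, c, B#)
  read c, top B: go to q_0, push ε → (q_0, ε, #)
All input consumed in state q_0 with stack #.

#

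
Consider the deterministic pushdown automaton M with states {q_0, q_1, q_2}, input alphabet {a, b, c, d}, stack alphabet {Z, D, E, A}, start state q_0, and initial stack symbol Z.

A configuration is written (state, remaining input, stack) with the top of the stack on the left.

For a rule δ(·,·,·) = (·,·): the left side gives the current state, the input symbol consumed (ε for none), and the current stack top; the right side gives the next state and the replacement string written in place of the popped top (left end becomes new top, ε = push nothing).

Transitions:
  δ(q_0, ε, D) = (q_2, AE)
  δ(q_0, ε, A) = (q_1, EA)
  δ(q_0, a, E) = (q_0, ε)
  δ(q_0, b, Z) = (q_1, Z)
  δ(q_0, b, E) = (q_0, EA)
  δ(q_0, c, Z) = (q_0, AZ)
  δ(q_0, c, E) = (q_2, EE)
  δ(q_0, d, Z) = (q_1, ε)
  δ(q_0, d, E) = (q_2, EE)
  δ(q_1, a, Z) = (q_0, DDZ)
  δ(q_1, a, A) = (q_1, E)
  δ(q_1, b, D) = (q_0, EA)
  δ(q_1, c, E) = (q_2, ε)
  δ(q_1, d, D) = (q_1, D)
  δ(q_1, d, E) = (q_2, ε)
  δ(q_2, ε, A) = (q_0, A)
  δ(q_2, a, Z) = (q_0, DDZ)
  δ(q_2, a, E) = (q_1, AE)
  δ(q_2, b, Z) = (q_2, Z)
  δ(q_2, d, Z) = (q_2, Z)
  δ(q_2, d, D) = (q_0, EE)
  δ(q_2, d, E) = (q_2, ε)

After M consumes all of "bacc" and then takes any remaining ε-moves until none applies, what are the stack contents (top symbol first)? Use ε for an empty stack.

EAEDZ

(q_0, bacc, Z)
  read b, top Z: go to q_1, push Z → (q_1, acc, Z)
  read a, top Z: go to q_0, push DDZ → (q_0, cc, DDZ)
  ε-move, top D: go to q_2, push AE → (q_2, cc, AEDZ)
  ε-move, top A: go to q_0, push A → (q_0, cc, AEDZ)
  ε-move, top A: go to q_1, push EA → (q_1, cc, EAEDZ)
  read c, top E: go to q_2, push ε → (q_2, c, AEDZ)
  ε-move, top A: go to q_0, push A → (q_0, c, AEDZ)
  ε-move, top A: go to q_1, push EA → (q_1, c, EAEDZ)
  read c, top E: go to q_2, push ε → (q_2, ε, AEDZ)
  ε-move, top A: go to q_0, push A → (q_0, ε, AEDZ)
  ε-move, top A: go to q_1, push EA → (q_1, ε, EAEDZ)
All input consumed in state q_1 with stack EAEDZ.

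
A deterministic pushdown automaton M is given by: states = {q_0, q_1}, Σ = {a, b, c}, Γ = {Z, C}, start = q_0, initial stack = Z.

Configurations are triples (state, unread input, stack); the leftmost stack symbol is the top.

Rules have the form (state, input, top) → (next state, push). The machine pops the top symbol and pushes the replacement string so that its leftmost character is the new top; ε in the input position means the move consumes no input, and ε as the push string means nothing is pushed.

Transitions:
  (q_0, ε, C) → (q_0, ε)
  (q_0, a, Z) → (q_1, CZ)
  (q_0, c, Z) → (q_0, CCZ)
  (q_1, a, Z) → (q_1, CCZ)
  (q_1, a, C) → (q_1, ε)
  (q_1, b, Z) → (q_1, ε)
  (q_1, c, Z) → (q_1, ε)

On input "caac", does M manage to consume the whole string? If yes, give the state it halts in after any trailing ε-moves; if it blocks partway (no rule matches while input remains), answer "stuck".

(q_0, caac, Z)
  read c, top Z: go to q_0, push CCZ → (q_0, aac, CCZ)
  ε-move, top C: go to q_0, push ε → (q_0, aac, CZ)
  ε-move, top C: go to q_0, push ε → (q_0, aac, Z)
  read a, top Z: go to q_1, push CZ → (q_1, ac, CZ)
  read a, top C: go to q_1, push ε → (q_1, c, Z)
  read c, top Z: go to q_1, push ε → (q_1, ε, ε)
All input consumed; M is in state q_1.

q_1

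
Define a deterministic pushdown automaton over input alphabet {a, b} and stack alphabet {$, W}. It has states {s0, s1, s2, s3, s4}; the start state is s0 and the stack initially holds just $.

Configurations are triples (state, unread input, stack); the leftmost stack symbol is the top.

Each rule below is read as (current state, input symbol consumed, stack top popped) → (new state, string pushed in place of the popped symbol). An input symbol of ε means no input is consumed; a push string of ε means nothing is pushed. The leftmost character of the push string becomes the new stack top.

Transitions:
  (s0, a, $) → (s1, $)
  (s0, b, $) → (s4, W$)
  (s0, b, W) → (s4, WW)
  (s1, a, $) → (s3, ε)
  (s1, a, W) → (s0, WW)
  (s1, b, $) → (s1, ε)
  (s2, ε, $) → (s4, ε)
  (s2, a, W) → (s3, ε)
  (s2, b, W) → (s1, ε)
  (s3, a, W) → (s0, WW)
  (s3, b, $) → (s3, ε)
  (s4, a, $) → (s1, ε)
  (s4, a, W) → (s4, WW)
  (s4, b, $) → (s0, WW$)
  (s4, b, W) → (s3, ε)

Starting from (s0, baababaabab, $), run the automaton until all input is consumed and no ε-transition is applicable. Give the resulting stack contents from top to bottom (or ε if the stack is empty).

WWWWWWW$

(s0, baababaabab, $)
  read b, top $: go to s4, push W$ → (s4, aababaabab, W$)
  read a, top W: go to s4, push WW → (s4, ababaabab, WW$)
  read a, top W: go to s4, push WW → (s4, babaabab, WWW$)
  read b, top W: go to s3, push ε → (s3, abaabab, WW$)
  read a, top W: go to s0, push WW → (s0, baabab, WWW$)
  read b, top W: go to s4, push WW → (s4, aabab, WWWW$)
  read a, top W: go to s4, push WW → (s4, abab, WWWWW$)
  read a, top W: go to s4, push WW → (s4, bab, WWWWWW$)
  read b, top W: go to s3, push ε → (s3, ab, WWWWW$)
  read a, top W: go to s0, push WW → (s0, b, WWWWWW$)
  read b, top W: go to s4, push WW → (s4, ε, WWWWWWW$)
All input consumed in state s4 with stack WWWWWWW$.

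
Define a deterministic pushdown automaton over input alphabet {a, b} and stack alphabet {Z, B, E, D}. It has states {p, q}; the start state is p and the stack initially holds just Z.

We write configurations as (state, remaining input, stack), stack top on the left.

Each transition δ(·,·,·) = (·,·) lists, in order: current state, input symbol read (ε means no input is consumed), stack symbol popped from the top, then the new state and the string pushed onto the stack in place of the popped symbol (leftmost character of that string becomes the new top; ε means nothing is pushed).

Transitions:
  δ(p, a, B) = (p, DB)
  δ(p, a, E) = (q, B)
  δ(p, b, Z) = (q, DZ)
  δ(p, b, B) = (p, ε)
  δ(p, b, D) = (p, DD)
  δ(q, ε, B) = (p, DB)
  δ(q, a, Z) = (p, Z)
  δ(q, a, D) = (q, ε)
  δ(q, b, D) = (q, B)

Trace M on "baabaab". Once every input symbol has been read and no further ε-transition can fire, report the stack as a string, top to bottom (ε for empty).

(p, baabaab, Z)
  read b, top Z: go to q, push DZ → (q, aabaab, DZ)
  read a, top D: go to q, push ε → (q, abaab, Z)
  read a, top Z: go to p, push Z → (p, baab, Z)
  read b, top Z: go to q, push DZ → (q, aab, DZ)
  read a, top D: go to q, push ε → (q, ab, Z)
  read a, top Z: go to p, push Z → (p, b, Z)
  read b, top Z: go to q, push DZ → (q, ε, DZ)
All input consumed in state q with stack DZ.

DZ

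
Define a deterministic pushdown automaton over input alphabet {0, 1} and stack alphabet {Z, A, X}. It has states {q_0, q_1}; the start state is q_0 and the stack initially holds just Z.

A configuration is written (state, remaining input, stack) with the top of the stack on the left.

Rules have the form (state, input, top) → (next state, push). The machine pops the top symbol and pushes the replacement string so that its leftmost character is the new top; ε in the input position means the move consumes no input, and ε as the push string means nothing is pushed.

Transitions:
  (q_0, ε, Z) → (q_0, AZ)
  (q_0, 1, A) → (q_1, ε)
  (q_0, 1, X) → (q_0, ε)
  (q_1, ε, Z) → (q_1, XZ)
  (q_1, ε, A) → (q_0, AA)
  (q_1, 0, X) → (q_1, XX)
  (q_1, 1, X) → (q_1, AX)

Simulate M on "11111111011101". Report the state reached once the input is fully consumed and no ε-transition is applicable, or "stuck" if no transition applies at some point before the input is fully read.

stuck

(q_0, 11111111011101, Z)
  ε-move, top Z: go to q_0, push AZ → (q_0, 11111111011101, AZ)
  read 1, top A: go to q_1, push ε → (q_1, 1111111011101, Z)
  ε-move, top Z: go to q_1, push XZ → (q_1, 1111111011101, XZ)
  read 1, top X: go to q_1, push AX → (q_1, 111111011101, AXZ)
  ε-move, top A: go to q_0, push AA → (q_0, 111111011101, AAXZ)
  read 1, top A: go to q_1, push ε → (q_1, 11111011101, AXZ)
  ε-move, top A: go to q_0, push AA → (q_0, 11111011101, AAXZ)
  read 1, top A: go to q_1, push ε → (q_1, 1111011101, AXZ)
  ε-move, top A: go to q_0, push AA → (q_0, 1111011101, AAXZ)
  read 1, top A: go to q_1, push ε → (q_1, 111011101, AXZ)
  ε-move, top A: go to q_0, push AA → (q_0, 111011101, AAXZ)
  read 1, top A: go to q_1, push ε → (q_1, 11011101, AXZ)
  ε-move, top A: go to q_0, push AA → (q_0, 11011101, AAXZ)
  read 1, top A: go to q_1, push ε → (q_1, 1011101, AXZ)
  ε-move, top A: go to q_0, push AA → (q_0, 1011101, AAXZ)
  read 1, top A: go to q_1, push ε → (q_1, 011101, AXZ)
  ε-move, top A: go to q_0, push AA → (q_0, 011101, AAXZ)
No transition for (q_0, 0, top A); M blocks with input 011101 remaining.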